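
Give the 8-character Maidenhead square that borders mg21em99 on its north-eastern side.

MG21fn00

Longitude extended square 9; +1 → 10, wraps to 0, carry into subsquare.
Longitude subsquare e = 4; +1 → 5 = f.
Latitude extended square 9; +1 → 10, wraps to 0, carry into subsquare.
Latitude subsquare m = 12; +1 → 13 = n.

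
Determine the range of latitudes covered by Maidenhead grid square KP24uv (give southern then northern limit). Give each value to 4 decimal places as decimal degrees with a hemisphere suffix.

Field K=10, P=15: +10·20° lon, +15·10° lat → SW at lon 20°, lat 60°.
Square 2, 4: +2·2° lon, +4·1° lat → SW at lon 24°, lat 64°.
Subsquare u=20, v=21: +20·0.0833333° lon, +21·0.0416667° lat → SW at lon 25.6667°, lat 64.875°.
Cell spans 0.0833333° lon × 0.0416667° lat.
south 64.8750° N, north 64.9167° N.

64.8750° N, 64.9167° N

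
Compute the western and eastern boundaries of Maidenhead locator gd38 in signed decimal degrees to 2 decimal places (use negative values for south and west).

-54.00, -52.00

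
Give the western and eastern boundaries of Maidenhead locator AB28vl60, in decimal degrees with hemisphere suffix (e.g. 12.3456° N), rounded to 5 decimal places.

174.20000° W, 174.19167° W

Field A=0, B=1: +0·20° lon, +1·10° lat → SW at lon -180°, lat -80°.
Square 2, 8: +2·2° lon, +8·1° lat → SW at lon -176°, lat -72°.
Subsquare v=21, l=11: +21·0.0833333° lon, +11·0.0416667° lat → SW at lon -174.25°, lat -71.5417°.
Extended square 6, 0: +6·0.00833333° lon, +0·0.00416667° lat → SW at lon -174.2°, lat -71.5417°.
Cell spans 0.00833333° lon × 0.00416667° lat.
west 174.20000° W, east 174.19167° W.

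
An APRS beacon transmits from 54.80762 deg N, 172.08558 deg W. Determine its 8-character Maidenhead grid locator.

AO34wt93

Add 180° to longitude and 90° to latitude: 7.91442, 144.80762.
Field: 7.91442/20 → 0 → A, 144.80762/10 → 14 → O; chars AO.
Square: 7.91442/2 → 3, 4.80762/1 → 4; chars 34.
Subsquare: 1.91442/0.0833333 → 22 → w, 0.80762/0.0416667 → 19 → t; chars wt.
Extended square: 0.08109/0.00833333 → 9, 0.01595/0.00416667 → 3; chars 93.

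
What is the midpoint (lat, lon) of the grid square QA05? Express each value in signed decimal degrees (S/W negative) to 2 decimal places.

-84.50, 141.00

Field Q=16, A=0: +16·20° lon, +0·10° lat → SW at lon 140°, lat -90°.
Square 0, 5: +0·2° lon, +5·1° lat → SW at lon 140°, lat -85°.
Cell spans 2° lon × 1° lat. Centre is SW corner plus half of each.
latitude -84.50, longitude 141.00.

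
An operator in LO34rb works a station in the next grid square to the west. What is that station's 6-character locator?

Longitude subsquare r = 17; −1 → 16 = q.
The latitude characters are unchanged.

LO34qb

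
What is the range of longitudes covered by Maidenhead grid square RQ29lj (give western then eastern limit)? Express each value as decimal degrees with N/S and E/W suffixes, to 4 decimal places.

164.9167° E, 165.0000° E

Field R=17, Q=16: +17·20° lon, +16·10° lat → SW at lon 160°, lat 70°.
Square 2, 9: +2·2° lon, +9·1° lat → SW at lon 164°, lat 79°.
Subsquare l=11, j=9: +11·0.0833333° lon, +9·0.0416667° lat → SW at lon 164.917°, lat 79.375°.
Cell spans 0.0833333° lon × 0.0416667° lat.
west 164.9167° E, east 165.0000° E.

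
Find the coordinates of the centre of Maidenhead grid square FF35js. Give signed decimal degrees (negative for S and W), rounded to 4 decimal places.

Field F=5, F=5: +5·20° lon, +5·10° lat → SW at lon -80°, lat -40°.
Square 3, 5: +3·2° lon, +5·1° lat → SW at lon -74°, lat -35°.
Subsquare j=9, s=18: +9·0.0833333° lon, +18·0.0416667° lat → SW at lon -73.25°, lat -34.25°.
Cell spans 0.0833333° lon × 0.0416667° lat. Centre is SW corner plus half of each.
latitude -34.2292, longitude -73.2083.

-34.2292, -73.2083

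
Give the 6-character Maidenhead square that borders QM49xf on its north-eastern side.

QM59ag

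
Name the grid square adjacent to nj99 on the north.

Latitude square 9; +1 → 10, wraps to 0, carry into field.
Latitude field J = 9; +1 → 10 = K.
The longitude characters are unchanged.

NK90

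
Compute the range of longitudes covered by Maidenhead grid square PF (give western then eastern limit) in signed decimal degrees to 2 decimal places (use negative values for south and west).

120.00, 140.00

Field P=15, F=5: +15·20° lon, +5·10° lat → SW at lon 120°, lat -40°.
Cell spans 20° lon × 10° lat.
west 120.00, east 140.00.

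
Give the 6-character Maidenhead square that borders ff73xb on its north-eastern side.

Longitude subsquare x = 23; +1 → 24, wraps to 0 = a, carry into square.
Longitude square 7; +1 → 8.
Latitude subsquare b = 1; +1 → 2 = c.

FF83ac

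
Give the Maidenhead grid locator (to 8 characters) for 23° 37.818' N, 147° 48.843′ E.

QL33vp71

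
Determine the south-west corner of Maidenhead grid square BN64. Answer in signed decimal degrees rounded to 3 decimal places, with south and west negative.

44.000, -148.000

Field B=1, N=13: +1·20° lon, +13·10° lat → SW at lon -160°, lat 40°.
Square 6, 4: +6·2° lon, +4·1° lat → SW at lon -148°, lat 44°.
latitude 44.000, longitude -148.000.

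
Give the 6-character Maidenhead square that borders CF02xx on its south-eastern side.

Longitude subsquare x = 23; +1 → 24, wraps to 0 = a, carry into square.
Longitude square 0; +1 → 1.
Latitude subsquare x = 23; −1 → 22 = w.

CF12aw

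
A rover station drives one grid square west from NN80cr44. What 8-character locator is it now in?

NN80cr34

Longitude extended square 4; −1 → 3.
The latitude characters are unchanged.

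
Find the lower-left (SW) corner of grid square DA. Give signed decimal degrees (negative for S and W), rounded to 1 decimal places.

-90.0, -120.0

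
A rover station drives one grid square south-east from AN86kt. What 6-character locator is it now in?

AN86ls

Longitude subsquare k = 10; +1 → 11 = l.
Latitude subsquare t = 19; −1 → 18 = s.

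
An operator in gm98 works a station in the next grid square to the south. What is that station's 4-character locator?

Latitude square 8; −1 → 7.
The longitude characters are unchanged.

GM97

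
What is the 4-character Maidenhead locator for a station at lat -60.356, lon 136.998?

Shift to the Maidenhead origin (180°W, 90°S): lon 317.00, lat 29.64.
Field: 317.00/20 → 15 → P, 29.64/10 → 2 → C; chars PC.
Square: 17.00/2 → 8, 9.64/1 → 9; chars 89.

PC89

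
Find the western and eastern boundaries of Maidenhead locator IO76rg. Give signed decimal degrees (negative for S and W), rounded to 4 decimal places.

-4.5833, -4.5000

Field I=8, O=14: +8·20° lon, +14·10° lat → SW at lon -20°, lat 50°.
Square 7, 6: +7·2° lon, +6·1° lat → SW at lon -6°, lat 56°.
Subsquare r=17, g=6: +17·0.0833333° lon, +6·0.0416667° lat → SW at lon -4.58333°, lat 56.25°.
Cell spans 0.0833333° lon × 0.0416667° lat.
west -4.5833, east -4.5000.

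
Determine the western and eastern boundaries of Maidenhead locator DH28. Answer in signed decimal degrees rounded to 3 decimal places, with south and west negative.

Field D=3, H=7: +3·20° lon, +7·10° lat → SW at lon -120°, lat -20°.
Square 2, 8: +2·2° lon, +8·1° lat → SW at lon -116°, lat -12°.
Cell spans 2° lon × 1° lat.
west -116.000, east -114.000.

-116.000, -114.000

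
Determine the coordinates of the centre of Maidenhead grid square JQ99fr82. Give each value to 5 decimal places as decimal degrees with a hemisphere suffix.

79.71875° N, 18.48750° E

Field J=9, Q=16: +9·20° lon, +16·10° lat → SW at lon 0°, lat 70°.
Square 9, 9: +9·2° lon, +9·1° lat → SW at lon 18°, lat 79°.
Subsquare f=5, r=17: +5·0.0833333° lon, +17·0.0416667° lat → SW at lon 18.4167°, lat 79.7083°.
Extended square 8, 2: +8·0.00833333° lon, +2·0.00416667° lat → SW at lon 18.4833°, lat 79.7167°.
Cell spans 0.00833333° lon × 0.00416667° lat. Centre is SW corner plus half of each.
latitude 79.71875° N, longitude 18.48750° E.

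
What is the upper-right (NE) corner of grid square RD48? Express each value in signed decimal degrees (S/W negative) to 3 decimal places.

Field R=17, D=3: +17·20° lon, +3·10° lat → SW at lon 160°, lat -60°.
Square 4, 8: +4·2° lon, +8·1° lat → SW at lon 168°, lat -52°.
Cell spans 2° lon × 1° lat. NE corner is SW corner plus one full cell.
latitude -51.000, longitude 170.000.

-51.000, 170.000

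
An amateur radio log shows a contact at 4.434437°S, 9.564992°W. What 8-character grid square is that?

II55fn25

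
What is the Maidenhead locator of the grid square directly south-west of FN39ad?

Longitude subsquare a = 0; −1 → -1, wraps to 23 = x, carry into square.
Longitude square 3; −1 → 2.
Latitude subsquare d = 3; −1 → 2 = c.

FN29xc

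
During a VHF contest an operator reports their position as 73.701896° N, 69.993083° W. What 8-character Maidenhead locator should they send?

FQ53aq08

Offset from 180°W / 90°S: lon 110.00692°, lat 163.70190°.
Field: lon ⌊110.00692/20⌋ = 5 → F; lat ⌊163.70190/10⌋ = 16 → Q.
Square: lon ⌊10.00692/2⌋ = 5; lat ⌊3.70190/1⌋ = 3.
Subsquare: lon ⌊0.00692/0.0833333⌋ = 0 → a; lat ⌊0.70190/0.0416667⌋ = 16 → q.
Extended square: lon ⌊0.00692/0.00833333⌋ = 0; lat ⌊0.03523/0.00416667⌋ = 8.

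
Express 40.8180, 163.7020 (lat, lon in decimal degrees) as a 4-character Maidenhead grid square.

RN10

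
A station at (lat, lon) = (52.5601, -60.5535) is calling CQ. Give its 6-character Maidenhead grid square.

Shift to the Maidenhead origin (180°W, 90°S): lon 119.4465, lat 142.5601.
Field (20°×10°, letters A–R): lon ⌊119.4465/20⌋ = 5 → F; lat ⌊142.5601/10⌋ = 14 → O.
Square (2°×1°, digits 0–9): lon ⌊19.4465/2⌋ = 9; lat ⌊2.5601/1⌋ = 2.
Subsquare (5′×2.5′, letters a–x): lon ⌊1.4465/0.0833333⌋ = 17 → r; lat ⌊0.5601/0.0416667⌋ = 13 → n.

FO92rn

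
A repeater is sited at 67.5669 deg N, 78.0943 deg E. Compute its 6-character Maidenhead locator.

MP97bn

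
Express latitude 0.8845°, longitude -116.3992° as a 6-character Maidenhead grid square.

Shift to the Maidenhead origin (180°W, 90°S): lon 63.6008, lat 90.8845.
Field: 63.6008/20 → 3 → D, 90.8845/10 → 9 → J; chars DJ.
Square: 3.6008/2 → 1, 0.8845/1 → 0; chars 10.
Subsquare: 1.6008/0.0833333 → 19 → t, 0.8845/0.0416667 → 21 → v; chars tv.

DJ10tv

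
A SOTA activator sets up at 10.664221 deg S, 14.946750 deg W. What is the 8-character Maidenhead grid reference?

Shift to the Maidenhead origin (180°W, 90°S): lon 165.05325, lat 79.33578.
Field: 165.05325/20 → 8 → I, 79.33578/10 → 7 → H; chars IH.
Square: 5.05325/2 → 2, 9.33578/1 → 9; chars 29.
Subsquare: 1.05325/0.0833333 → 12 → m, 0.33578/0.0416667 → 8 → i; chars mi.
Extended square: 0.05325/0.00833333 → 6, 0.00245/0.00416667 → 0; chars 60.

IH29mi60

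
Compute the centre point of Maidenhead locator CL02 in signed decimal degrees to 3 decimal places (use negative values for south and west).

22.500, -139.000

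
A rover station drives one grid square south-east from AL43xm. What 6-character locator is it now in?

AL53al

Longitude subsquare x = 23; +1 → 24, wraps to 0 = a, carry into square.
Longitude square 4; +1 → 5.
Latitude subsquare m = 12; −1 → 11 = l.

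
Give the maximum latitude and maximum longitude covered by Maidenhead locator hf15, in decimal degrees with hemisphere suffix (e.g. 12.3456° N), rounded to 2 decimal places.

Field H=7, F=5: +7·20° lon, +5·10° lat → SW at lon -40°, lat -40°.
Square 1, 5: +1·2° lon, +5·1° lat → SW at lon -38°, lat -35°.
Cell spans 2° lon × 1° lat. NE corner is SW corner plus one full cell.
latitude 34.00° S, longitude 36.00° W.

34.00° S, 36.00° W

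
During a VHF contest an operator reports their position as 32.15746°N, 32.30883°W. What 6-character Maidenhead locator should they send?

Shift to the Maidenhead origin (180°W, 90°S): lon 147.6912, lat 122.1575.
Field: lon ⌊147.6912/20⌋ = 7 → H; lat ⌊122.1575/10⌋ = 12 → M.
Square: lon ⌊7.6912/2⌋ = 3; lat ⌊2.1575/1⌋ = 2.
Subsquare: lon ⌊1.6912/0.0833333⌋ = 20 → u; lat ⌊0.1575/0.0416667⌋ = 3 → d.

HM32ud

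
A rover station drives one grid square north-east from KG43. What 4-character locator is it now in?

KG54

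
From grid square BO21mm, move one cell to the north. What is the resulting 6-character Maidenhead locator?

BO21mn

Latitude subsquare m = 12; +1 → 13 = n.
The longitude characters are unchanged.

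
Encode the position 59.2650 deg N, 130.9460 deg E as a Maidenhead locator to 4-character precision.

PO59

Shift to the Maidenhead origin (180°W, 90°S): lon 310.95, lat 149.26.
Field: 310.95/20 → 15 → P, 149.26/10 → 14 → O; chars PO.
Square: 10.95/2 → 5, 9.26/1 → 9; chars 59.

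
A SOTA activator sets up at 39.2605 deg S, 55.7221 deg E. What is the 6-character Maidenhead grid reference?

LF70ur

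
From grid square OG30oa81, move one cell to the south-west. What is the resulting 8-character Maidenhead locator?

OG30oa70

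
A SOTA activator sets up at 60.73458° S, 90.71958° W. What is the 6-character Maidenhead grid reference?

Offset from 180°W / 90°S: lon 89.2804°, lat 29.2654°.
Field (20°×10°, letters A–R): lon ⌊89.2804/20⌋ = 4 → E; lat ⌊29.2654/10⌋ = 2 → C.
Square (2°×1°, digits 0–9): lon ⌊9.2804/2⌋ = 4; lat ⌊9.2654/1⌋ = 9.
Subsquare (5′×2.5′, letters a–x): lon ⌊1.2804/0.0833333⌋ = 15 → p; lat ⌊0.2654/0.0416667⌋ = 6 → g.

EC49pg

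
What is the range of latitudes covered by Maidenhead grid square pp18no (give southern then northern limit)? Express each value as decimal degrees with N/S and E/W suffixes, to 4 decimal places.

68.5833° N, 68.6250° N

Field P=15, P=15: +15·20° lon, +15·10° lat → SW at lon 120°, lat 60°.
Square 1, 8: +1·2° lon, +8·1° lat → SW at lon 122°, lat 68°.
Subsquare n=13, o=14: +13·0.0833333° lon, +14·0.0416667° lat → SW at lon 123.083°, lat 68.5833°.
Cell spans 0.0833333° lon × 0.0416667° lat.
south 68.5833° N, north 68.6250° N.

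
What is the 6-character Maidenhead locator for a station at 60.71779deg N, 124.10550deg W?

Offset from 180°W / 90°S: lon 55.8945°, lat 150.7178°.
Field: 55.8945/20 → 2 → C, 150.7178/10 → 15 → P; chars CP.
Square: 15.8945/2 → 7, 0.7178/1 → 0; chars 70.
Subsquare: 1.8945/0.0833333 → 22 → w, 0.7178/0.0416667 → 17 → r; chars wr.

CP70wr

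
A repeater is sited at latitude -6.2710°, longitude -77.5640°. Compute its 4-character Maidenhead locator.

FI13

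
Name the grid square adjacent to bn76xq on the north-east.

Longitude subsquare x = 23; +1 → 24, wraps to 0 = a, carry into square.
Longitude square 7; +1 → 8.
Latitude subsquare q = 16; +1 → 17 = r.

BN86ar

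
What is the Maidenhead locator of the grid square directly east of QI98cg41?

QI98cg51

Longitude extended square 4; +1 → 5.
The latitude characters are unchanged.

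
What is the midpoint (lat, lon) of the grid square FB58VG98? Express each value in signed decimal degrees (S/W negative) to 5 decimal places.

Field F=5, B=1: +5·20° lon, +1·10° lat → SW at lon -80°, lat -80°.
Square 5, 8: +5·2° lon, +8·1° lat → SW at lon -70°, lat -72°.
Subsquare v=21, g=6: +21·0.0833333° lon, +6·0.0416667° lat → SW at lon -68.25°, lat -71.75°.
Extended square 9, 8: +9·0.00833333° lon, +8·0.00416667° lat → SW at lon -68.175°, lat -71.7167°.
Cell spans 0.00833333° lon × 0.00416667° lat. Centre is SW corner plus half of each.
latitude -71.71458, longitude -68.17083.

-71.71458, -68.17083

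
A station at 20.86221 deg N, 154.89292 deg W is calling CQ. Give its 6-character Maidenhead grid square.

BL20nu

Add 180° to longitude and 90° to latitude: 25.1071, 110.8622.
Field (20°×10°, letters A–R): lon ⌊25.1071/20⌋ = 1 → B; lat ⌊110.8622/10⌋ = 11 → L.
Square (2°×1°, digits 0–9): lon ⌊5.1071/2⌋ = 2; lat ⌊0.8622/1⌋ = 0.
Subsquare (5′×2.5′, letters a–x): lon ⌊1.1071/0.0833333⌋ = 13 → n; lat ⌊0.8622/0.0416667⌋ = 20 → u.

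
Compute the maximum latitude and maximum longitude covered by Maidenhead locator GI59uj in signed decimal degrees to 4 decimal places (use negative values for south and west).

Field G=6, I=8: +6·20° lon, +8·10° lat → SW at lon -60°, lat -10°.
Square 5, 9: +5·2° lon, +9·1° lat → SW at lon -50°, lat -1°.
Subsquare u=20, j=9: +20·0.0833333° lon, +9·0.0416667° lat → SW at lon -48.3333°, lat -0.625°.
Cell spans 0.0833333° lon × 0.0416667° lat. NE corner is SW corner plus one full cell.
latitude -0.5833, longitude -48.2500.

-0.5833, -48.2500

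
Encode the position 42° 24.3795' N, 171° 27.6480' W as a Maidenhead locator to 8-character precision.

AN42gj47

Add 180° to longitude and 90° to latitude: 8.53920, 132.40633.
Field: lon ⌊8.53920/20⌋ = 0 → A; lat ⌊132.40633/10⌋ = 13 → N.
Square: lon ⌊8.53920/2⌋ = 4; lat ⌊2.40633/1⌋ = 2.
Subsquare: lon ⌊0.53920/0.0833333⌋ = 6 → g; lat ⌊0.40633/0.0416667⌋ = 9 → j.
Extended square: lon ⌊0.03920/0.00833333⌋ = 4; lat ⌊0.03133/0.00416667⌋ = 7.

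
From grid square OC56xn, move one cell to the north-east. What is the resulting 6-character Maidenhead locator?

OC66ao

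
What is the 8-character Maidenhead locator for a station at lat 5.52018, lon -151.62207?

BJ45em54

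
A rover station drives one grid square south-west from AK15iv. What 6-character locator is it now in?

AK15hu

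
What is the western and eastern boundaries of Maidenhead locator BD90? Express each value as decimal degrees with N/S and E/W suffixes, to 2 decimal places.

142.00° W, 140.00° W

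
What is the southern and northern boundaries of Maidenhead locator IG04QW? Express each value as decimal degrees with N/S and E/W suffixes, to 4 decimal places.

Field I=8, G=6: +8·20° lon, +6·10° lat → SW at lon -20°, lat -30°.
Square 0, 4: +0·2° lon, +4·1° lat → SW at lon -20°, lat -26°.
Subsquare q=16, w=22: +16·0.0833333° lon, +22·0.0416667° lat → SW at lon -18.6667°, lat -25.0833°.
Cell spans 0.0833333° lon × 0.0416667° lat.
south 25.0833° S, north 25.0417° S.

25.0833° S, 25.0417° S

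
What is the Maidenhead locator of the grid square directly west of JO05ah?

Longitude subsquare a = 0; −1 → -1, wraps to 23 = x, carry into square.
Longitude square 0; −1 → -1, wraps to 9, carry into field.
Longitude field J = 9; −1 → 8 = I.
The latitude characters are unchanged.

IO95xh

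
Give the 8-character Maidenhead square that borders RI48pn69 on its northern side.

Latitude extended square 9; +1 → 10, wraps to 0, carry into subsquare.
Latitude subsquare n = 13; +1 → 14 = o.
The longitude characters are unchanged.

RI48po60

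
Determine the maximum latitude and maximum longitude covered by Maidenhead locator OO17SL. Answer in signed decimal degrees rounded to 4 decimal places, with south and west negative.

57.5000, 103.5833

Field O=14, O=14: +14·20° lon, +14·10° lat → SW at lon 100°, lat 50°.
Square 1, 7: +1·2° lon, +7·1° lat → SW at lon 102°, lat 57°.
Subsquare s=18, l=11: +18·0.0833333° lon, +11·0.0416667° lat → SW at lon 103.5°, lat 57.4583°.
Cell spans 0.0833333° lon × 0.0416667° lat. NE corner is SW corner plus one full cell.
latitude 57.5000, longitude 103.5833.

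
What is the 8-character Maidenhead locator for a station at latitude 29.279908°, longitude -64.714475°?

FL79pg47

Offset from 180°W / 90°S: lon 115.28553°, lat 119.27991°.
Field (20°×10°, letters A–R): 115.28553/20 → 5 → F, 119.27991/10 → 11 → L; chars FL.
Square (2°×1°, digits 0–9): 15.28553/2 → 7, 9.27991/1 → 9; chars 79.
Subsquare (5′×2.5′, letters a–x): 1.28553/0.0833333 → 15 → p, 0.27991/0.0416667 → 6 → g; chars pg.
Extended square (30″×15″, digits 0–9): 0.03553/0.00833333 → 4, 0.02991/0.00416667 → 7; chars 47.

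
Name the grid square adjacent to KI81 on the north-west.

Longitude square 8; −1 → 7.
Latitude square 1; +1 → 2.

KI72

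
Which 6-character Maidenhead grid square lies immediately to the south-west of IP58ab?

Longitude subsquare a = 0; −1 → -1, wraps to 23 = x, carry into square.
Longitude square 5; −1 → 4.
Latitude subsquare b = 1; −1 → 0 = a.

IP48xa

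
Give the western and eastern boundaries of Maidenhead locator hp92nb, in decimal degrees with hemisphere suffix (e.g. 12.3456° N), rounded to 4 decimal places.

20.9167° W, 20.8333° W

Field H=7, P=15: +7·20° lon, +15·10° lat → SW at lon -40°, lat 60°.
Square 9, 2: +9·2° lon, +2·1° lat → SW at lon -22°, lat 62°.
Subsquare n=13, b=1: +13·0.0833333° lon, +1·0.0416667° lat → SW at lon -20.9167°, lat 62.0417°.
Cell spans 0.0833333° lon × 0.0416667° lat.
west 20.9167° W, east 20.8333° W.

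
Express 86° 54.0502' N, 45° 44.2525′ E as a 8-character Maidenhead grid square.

LR26uv86

Add 180° to longitude and 90° to latitude: 225.73754, 176.90084.
Field: lon ⌊225.73754/20⌋ = 11 → L; lat ⌊176.90084/10⌋ = 17 → R.
Square: lon ⌊5.73754/2⌋ = 2; lat ⌊6.90084/1⌋ = 6.
Subsquare: lon ⌊1.73754/0.0833333⌋ = 20 → u; lat ⌊0.90084/0.0416667⌋ = 21 → v.
Extended square: lon ⌊0.07087/0.00833333⌋ = 8; lat ⌊0.02584/0.00416667⌋ = 6.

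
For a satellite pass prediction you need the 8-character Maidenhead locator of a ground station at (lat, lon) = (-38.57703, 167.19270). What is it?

RF31ok31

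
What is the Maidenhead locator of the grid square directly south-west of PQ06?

Longitude square 0; −1 → -1, wraps to 9, carry into field.
Longitude field P = 15; −1 → 14 = O.
Latitude square 6; −1 → 5.

OQ95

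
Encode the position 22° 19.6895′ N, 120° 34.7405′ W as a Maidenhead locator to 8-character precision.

CL92rh08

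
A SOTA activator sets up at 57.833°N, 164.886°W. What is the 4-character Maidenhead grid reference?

AO77

Shift to the Maidenhead origin (180°W, 90°S): lon 15.11, lat 147.83.
Field: lon ⌊15.11/20⌋ = 0 → A; lat ⌊147.83/10⌋ = 14 → O.
Square: lon ⌊15.11/2⌋ = 7; lat ⌊7.83/1⌋ = 7.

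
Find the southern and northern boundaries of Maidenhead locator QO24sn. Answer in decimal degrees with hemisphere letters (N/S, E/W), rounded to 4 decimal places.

54.5417° N, 54.5833° N

Field Q=16, O=14: +16·20° lon, +14·10° lat → SW at lon 140°, lat 50°.
Square 2, 4: +2·2° lon, +4·1° lat → SW at lon 144°, lat 54°.
Subsquare s=18, n=13: +18·0.0833333° lon, +13·0.0416667° lat → SW at lon 145.5°, lat 54.5417°.
Cell spans 0.0833333° lon × 0.0416667° lat.
south 54.5417° N, north 54.5833° N.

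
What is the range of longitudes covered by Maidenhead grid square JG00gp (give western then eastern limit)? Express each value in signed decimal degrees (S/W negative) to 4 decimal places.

0.5000, 0.5833

Field J=9, G=6: +9·20° lon, +6·10° lat → SW at lon 0°, lat -30°.
Square 0, 0: +0·2° lon, +0·1° lat → SW at lon 0°, lat -30°.
Subsquare g=6, p=15: +6·0.0833333° lon, +15·0.0416667° lat → SW at lon 0.5°, lat -29.375°.
Cell spans 0.0833333° lon × 0.0416667° lat.
west 0.5000, east 0.5833.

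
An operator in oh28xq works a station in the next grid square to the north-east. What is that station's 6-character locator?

Longitude subsquare x = 23; +1 → 24, wraps to 0 = a, carry into square.
Longitude square 2; +1 → 3.
Latitude subsquare q = 16; +1 → 17 = r.

OH38ar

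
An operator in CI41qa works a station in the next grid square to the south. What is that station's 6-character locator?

CI40qx

Latitude subsquare a = 0; −1 → -1, wraps to 23 = x, carry into square.
Latitude square 1; −1 → 0.
The longitude characters are unchanged.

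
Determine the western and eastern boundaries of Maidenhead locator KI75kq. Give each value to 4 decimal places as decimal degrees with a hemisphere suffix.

34.8333° E, 34.9167° E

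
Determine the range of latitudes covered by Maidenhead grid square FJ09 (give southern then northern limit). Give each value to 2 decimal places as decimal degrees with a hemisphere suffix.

Field F=5, J=9: +5·20° lon, +9·10° lat → SW at lon -80°, lat 0°.
Square 0, 9: +0·2° lon, +9·1° lat → SW at lon -80°, lat 9°.
Cell spans 2° lon × 1° lat.
south 9.00° N, north 10.00° N.

9.00° N, 10.00° N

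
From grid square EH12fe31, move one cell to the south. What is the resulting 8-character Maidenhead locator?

Latitude extended square 1; −1 → 0.
The longitude characters are unchanged.

EH12fe30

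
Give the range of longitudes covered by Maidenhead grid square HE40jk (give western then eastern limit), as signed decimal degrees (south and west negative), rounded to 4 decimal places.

-31.2500, -31.1667

Field H=7, E=4: +7·20° lon, +4·10° lat → SW at lon -40°, lat -50°.
Square 4, 0: +4·2° lon, +0·1° lat → SW at lon -32°, lat -50°.
Subsquare j=9, k=10: +9·0.0833333° lon, +10·0.0416667° lat → SW at lon -31.25°, lat -49.5833°.
Cell spans 0.0833333° lon × 0.0416667° lat.
west -31.2500, east -31.1667.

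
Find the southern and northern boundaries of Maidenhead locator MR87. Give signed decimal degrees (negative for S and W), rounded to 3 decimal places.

87.000, 88.000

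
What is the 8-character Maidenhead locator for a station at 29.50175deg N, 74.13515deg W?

Add 180° to longitude and 90° to latitude: 105.86485, 119.50175.
Field (20°×10°, letters A–R): 105.86485/20 → 5 → F, 119.50175/10 → 11 → L; chars FL.
Square (2°×1°, digits 0–9): 5.86485/2 → 2, 9.50175/1 → 9; chars 29.
Subsquare (5′×2.5′, letters a–x): 1.86485/0.0833333 → 22 → w, 0.50175/0.0416667 → 12 → m; chars wm.
Extended square (30″×15″, digits 0–9): 0.03152/0.00833333 → 3, 0.00175/0.00416667 → 0; chars 30.

FL29wm30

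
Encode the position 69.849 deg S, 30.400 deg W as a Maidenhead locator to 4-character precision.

HC40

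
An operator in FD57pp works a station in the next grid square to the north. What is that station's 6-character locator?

FD57pq

Latitude subsquare p = 15; +1 → 16 = q.
The longitude characters are unchanged.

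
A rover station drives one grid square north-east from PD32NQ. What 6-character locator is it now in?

PD32or

Longitude subsquare n = 13; +1 → 14 = o.
Latitude subsquare q = 16; +1 → 17 = r.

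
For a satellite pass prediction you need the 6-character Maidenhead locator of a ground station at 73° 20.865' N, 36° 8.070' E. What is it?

KQ83bi

Shift to the Maidenhead origin (180°W, 90°S): lon 216.1345, lat 163.3478.
Field: 216.1345/20 → 10 → K, 163.3478/10 → 16 → Q; chars KQ.
Square: 16.1345/2 → 8, 3.3478/1 → 3; chars 83.
Subsquare: 0.1345/0.0833333 → 1 → b, 0.3478/0.0416667 → 8 → i; chars bi.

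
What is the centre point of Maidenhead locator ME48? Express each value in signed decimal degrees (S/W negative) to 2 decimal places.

-41.50, 69.00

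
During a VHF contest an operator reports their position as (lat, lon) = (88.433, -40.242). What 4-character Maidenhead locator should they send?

GR98

Offset from 180°W / 90°S: lon 139.76°, lat 178.43°.
Field: lon ⌊139.76/20⌋ = 6 → G; lat ⌊178.43/10⌋ = 17 → R.
Square: lon ⌊19.76/2⌋ = 9; lat ⌊8.43/1⌋ = 8.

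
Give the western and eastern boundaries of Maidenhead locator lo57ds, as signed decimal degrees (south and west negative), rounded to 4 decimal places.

Field L=11, O=14: +11·20° lon, +14·10° lat → SW at lon 40°, lat 50°.
Square 5, 7: +5·2° lon, +7·1° lat → SW at lon 50°, lat 57°.
Subsquare d=3, s=18: +3·0.0833333° lon, +18·0.0416667° lat → SW at lon 50.25°, lat 57.75°.
Cell spans 0.0833333° lon × 0.0416667° lat.
west 50.2500, east 50.3333.

50.2500, 50.3333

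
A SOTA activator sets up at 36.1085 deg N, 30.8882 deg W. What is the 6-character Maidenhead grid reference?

Offset from 180°W / 90°S: lon 149.1118°, lat 126.1085°.
Field: 149.1118/20 → 7 → H, 126.1085/10 → 12 → M; chars HM.
Square: 9.1118/2 → 4, 6.1085/1 → 6; chars 46.
Subsquare: 1.1118/0.0833333 → 13 → n, 0.1085/0.0416667 → 2 → c; chars nc.

HM46nc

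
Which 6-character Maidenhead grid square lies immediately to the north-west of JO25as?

JO15xt

Longitude subsquare a = 0; −1 → -1, wraps to 23 = x, carry into square.
Longitude square 2; −1 → 1.
Latitude subsquare s = 18; +1 → 19 = t.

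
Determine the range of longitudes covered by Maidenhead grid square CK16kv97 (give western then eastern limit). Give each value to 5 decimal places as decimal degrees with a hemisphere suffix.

137.09167° W, 137.08333° W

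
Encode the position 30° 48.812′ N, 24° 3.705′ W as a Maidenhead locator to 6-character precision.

Offset from 180°W / 90°S: lon 155.9383°, lat 120.8135°.
Field: 155.9383/20 → 7 → H, 120.8135/10 → 12 → M; chars HM.
Square: 15.9383/2 → 7, 0.8135/1 → 0; chars 70.
Subsquare: 1.9383/0.0833333 → 23 → x, 0.8135/0.0416667 → 19 → t; chars xt.

HM70xt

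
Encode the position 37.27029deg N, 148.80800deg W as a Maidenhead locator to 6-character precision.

Add 180° to longitude and 90° to latitude: 31.1920, 127.2703.
Field (20°×10°, letters A–R): lon ⌊31.1920/20⌋ = 1 → B; lat ⌊127.2703/10⌋ = 12 → M.
Square (2°×1°, digits 0–9): lon ⌊11.1920/2⌋ = 5; lat ⌊7.2703/1⌋ = 7.
Subsquare (5′×2.5′, letters a–x): lon ⌊1.1920/0.0833333⌋ = 14 → o; lat ⌊0.2703/0.0416667⌋ = 6 → g.

BM57og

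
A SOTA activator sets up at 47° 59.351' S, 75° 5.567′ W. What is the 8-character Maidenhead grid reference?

FE22ka82

Offset from 180°W / 90°S: lon 104.90722°, lat 42.01082°.
Field (20°×10°, letters A–R): 104.90722/20 → 5 → F, 42.01082/10 → 4 → E; chars FE.
Square (2°×1°, digits 0–9): 4.90722/2 → 2, 2.01082/1 → 2; chars 22.
Subsquare (5′×2.5′, letters a–x): 0.90722/0.0833333 → 10 → k, 0.01082/0.0416667 → 0 → a; chars ka.
Extended square (30″×15″, digits 0–9): 0.07388/0.00833333 → 8, 0.01082/0.00416667 → 2; chars 82.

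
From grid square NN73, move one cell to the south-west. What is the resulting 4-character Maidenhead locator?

NN62

Longitude square 7; −1 → 6.
Latitude square 3; −1 → 2.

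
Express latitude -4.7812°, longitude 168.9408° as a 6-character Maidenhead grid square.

RI45lf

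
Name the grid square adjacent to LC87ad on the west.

Longitude subsquare a = 0; −1 → -1, wraps to 23 = x, carry into square.
Longitude square 8; −1 → 7.
The latitude characters are unchanged.

LC77xd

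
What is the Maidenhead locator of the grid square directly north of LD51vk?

LD51vl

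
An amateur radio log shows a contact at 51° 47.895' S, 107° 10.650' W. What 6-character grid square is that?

DD68je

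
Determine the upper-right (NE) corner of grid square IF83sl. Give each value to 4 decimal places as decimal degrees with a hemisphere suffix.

Field I=8, F=5: +8·20° lon, +5·10° lat → SW at lon -20°, lat -40°.
Square 8, 3: +8·2° lon, +3·1° lat → SW at lon -4°, lat -37°.
Subsquare s=18, l=11: +18·0.0833333° lon, +11·0.0416667° lat → SW at lon -2.5°, lat -36.5417°.
Cell spans 0.0833333° lon × 0.0416667° lat. NE corner is SW corner plus one full cell.
latitude 36.5000° S, longitude 2.4167° W.

36.5000° S, 2.4167° W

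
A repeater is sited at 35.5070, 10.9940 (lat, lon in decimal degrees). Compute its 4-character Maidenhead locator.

Shift to the Maidenhead origin (180°W, 90°S): lon 190.99, lat 125.51.
Field: 190.99/20 → 9 → J, 125.51/10 → 12 → M; chars JM.
Square: 10.99/2 → 5, 5.51/1 → 5; chars 55.

JM55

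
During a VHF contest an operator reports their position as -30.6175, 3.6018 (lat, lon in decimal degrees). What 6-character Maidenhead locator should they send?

Add 180° to longitude and 90° to latitude: 183.6018, 59.3825.
Field: 183.6018/20 → 9 → J, 59.3825/10 → 5 → F; chars JF.
Square: 3.6018/2 → 1, 9.3825/1 → 9; chars 19.
Subsquare: 1.6018/0.0833333 → 19 → t, 0.3825/0.0416667 → 9 → j; chars tj.

JF19tj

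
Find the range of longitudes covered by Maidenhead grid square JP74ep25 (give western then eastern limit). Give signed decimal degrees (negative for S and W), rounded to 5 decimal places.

14.35000, 14.35833

Field J=9, P=15: +9·20° lon, +15·10° lat → SW at lon 0°, lat 60°.
Square 7, 4: +7·2° lon, +4·1° lat → SW at lon 14°, lat 64°.
Subsquare e=4, p=15: +4·0.0833333° lon, +15·0.0416667° lat → SW at lon 14.3333°, lat 64.625°.
Extended square 2, 5: +2·0.00833333° lon, +5·0.00416667° lat → SW at lon 14.35°, lat 64.6458°.
Cell spans 0.00833333° lon × 0.00416667° lat.
west 14.35000, east 14.35833.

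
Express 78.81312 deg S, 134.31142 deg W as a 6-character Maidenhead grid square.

Shift to the Maidenhead origin (180°W, 90°S): lon 45.6886, lat 11.1869.
Field: 45.6886/20 → 2 → C, 11.1869/10 → 1 → B; chars CB.
Square: 5.6886/2 → 2, 1.1869/1 → 1; chars 21.
Subsquare: 1.6886/0.0833333 → 20 → u, 0.1869/0.0416667 → 4 → e; chars ue.

CB21ue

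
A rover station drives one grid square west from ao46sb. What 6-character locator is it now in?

Longitude subsquare s = 18; −1 → 17 = r.
The latitude characters are unchanged.

AO46rb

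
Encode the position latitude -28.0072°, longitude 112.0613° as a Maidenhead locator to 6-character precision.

OG61ax

Add 180° to longitude and 90° to latitude: 292.0613, 61.9928.
Field: lon ⌊292.0613/20⌋ = 14 → O; lat ⌊61.9928/10⌋ = 6 → G.
Square: lon ⌊12.0613/2⌋ = 6; lat ⌊1.9928/1⌋ = 1.
Subsquare: lon ⌊0.0613/0.0833333⌋ = 0 → a; lat ⌊0.9928/0.0416667⌋ = 23 → x.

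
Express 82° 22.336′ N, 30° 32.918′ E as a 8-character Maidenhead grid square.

KR52gi59

Add 180° to longitude and 90° to latitude: 210.54863, 172.37227.
Field (20°×10°, letters A–R): 210.54863/20 → 10 → K, 172.37227/10 → 17 → R; chars KR.
Square (2°×1°, digits 0–9): 10.54863/2 → 5, 2.37227/1 → 2; chars 52.
Subsquare (5′×2.5′, letters a–x): 0.54863/0.0833333 → 6 → g, 0.37227/0.0416667 → 8 → i; chars gi.
Extended square (30″×15″, digits 0–9): 0.04863/0.00833333 → 5, 0.03893/0.00416667 → 9; chars 59.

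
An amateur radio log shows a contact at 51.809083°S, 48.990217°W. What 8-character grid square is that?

GD58me15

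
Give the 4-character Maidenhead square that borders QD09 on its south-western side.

PD98

Longitude square 0; −1 → -1, wraps to 9, carry into field.
Longitude field Q = 16; −1 → 15 = P.
Latitude square 9; −1 → 8.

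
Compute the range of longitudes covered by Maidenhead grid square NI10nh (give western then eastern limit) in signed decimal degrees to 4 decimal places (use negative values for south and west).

Field N=13, I=8: +13·20° lon, +8·10° lat → SW at lon 80°, lat -10°.
Square 1, 0: +1·2° lon, +0·1° lat → SW at lon 82°, lat -10°.
Subsquare n=13, h=7: +13·0.0833333° lon, +7·0.0416667° lat → SW at lon 83.0833°, lat -9.70833°.
Cell spans 0.0833333° lon × 0.0416667° lat.
west 83.0833, east 83.1667.

83.0833, 83.1667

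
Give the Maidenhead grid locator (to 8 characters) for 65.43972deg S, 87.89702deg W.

EC64bn24

Offset from 180°W / 90°S: lon 92.10298°, lat 24.56028°.
Field: lon ⌊92.10298/20⌋ = 4 → E; lat ⌊24.56028/10⌋ = 2 → C.
Square: lon ⌊12.10298/2⌋ = 6; lat ⌊4.56028/1⌋ = 4.
Subsquare: lon ⌊0.10298/0.0833333⌋ = 1 → b; lat ⌊0.56028/0.0416667⌋ = 13 → n.
Extended square: lon ⌊0.01965/0.00833333⌋ = 2; lat ⌊0.01861/0.00416667⌋ = 4.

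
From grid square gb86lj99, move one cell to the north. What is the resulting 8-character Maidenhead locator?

GB86lk90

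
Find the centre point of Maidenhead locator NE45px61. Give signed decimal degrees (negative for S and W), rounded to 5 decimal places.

Field N=13, E=4: +13·20° lon, +4·10° lat → SW at lon 80°, lat -50°.
Square 4, 5: +4·2° lon, +5·1° lat → SW at lon 88°, lat -45°.
Subsquare p=15, x=23: +15·0.0833333° lon, +23·0.0416667° lat → SW at lon 89.25°, lat -44.0417°.
Extended square 6, 1: +6·0.00833333° lon, +1·0.00416667° lat → SW at lon 89.3°, lat -44.0375°.
Cell spans 0.00833333° lon × 0.00416667° lat. Centre is SW corner plus half of each.
latitude -44.03542, longitude 89.30417.

-44.03542, 89.30417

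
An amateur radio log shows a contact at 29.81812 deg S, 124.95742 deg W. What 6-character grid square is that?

CG70me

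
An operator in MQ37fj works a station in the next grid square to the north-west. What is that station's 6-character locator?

MQ37ek

Longitude subsquare f = 5; −1 → 4 = e.
Latitude subsquare j = 9; +1 → 10 = k.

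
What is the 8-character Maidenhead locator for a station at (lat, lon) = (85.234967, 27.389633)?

KR35qf66

Offset from 180°W / 90°S: lon 207.38963°, lat 175.23497°.
Field (20°×10°, letters A–R): 207.38963/20 → 10 → K, 175.23497/10 → 17 → R; chars KR.
Square (2°×1°, digits 0–9): 7.38963/2 → 3, 5.23497/1 → 5; chars 35.
Subsquare (5′×2.5′, letters a–x): 1.38963/0.0833333 → 16 → q, 0.23497/0.0416667 → 5 → f; chars qf.
Extended square (30″×15″, digits 0–9): 0.05630/0.00833333 → 6, 0.02663/0.00416667 → 6; chars 66.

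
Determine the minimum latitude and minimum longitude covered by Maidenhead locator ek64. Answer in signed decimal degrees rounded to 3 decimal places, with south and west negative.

14.000, -88.000

Field E=4, K=10: +4·20° lon, +10·10° lat → SW at lon -100°, lat 10°.
Square 6, 4: +6·2° lon, +4·1° lat → SW at lon -88°, lat 14°.
latitude 14.000, longitude -88.000.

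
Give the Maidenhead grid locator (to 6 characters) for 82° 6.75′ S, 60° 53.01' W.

Offset from 180°W / 90°S: lon 119.1165°, lat 7.8875°.
Field: 119.1165/20 → 5 → F, 7.8875/10 → 0 → A; chars FA.
Square: 19.1165/2 → 9, 7.8875/1 → 7; chars 97.
Subsquare: 1.1165/0.0833333 → 13 → n, 0.8875/0.0416667 → 21 → v; chars nv.

FA97nv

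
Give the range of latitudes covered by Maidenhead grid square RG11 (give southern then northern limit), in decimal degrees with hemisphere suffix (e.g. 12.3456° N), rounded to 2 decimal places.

29.00° S, 28.00° S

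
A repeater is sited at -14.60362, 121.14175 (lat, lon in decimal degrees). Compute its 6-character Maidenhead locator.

PH05nj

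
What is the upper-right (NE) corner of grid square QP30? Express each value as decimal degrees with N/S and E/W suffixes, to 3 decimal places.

61.000° N, 148.000° E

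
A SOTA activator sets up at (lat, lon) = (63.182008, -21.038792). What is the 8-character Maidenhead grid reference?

Shift to the Maidenhead origin (180°W, 90°S): lon 158.96121, lat 153.18201.
Field (20°×10°, letters A–R): lon ⌊158.96121/20⌋ = 7 → H; lat ⌊153.18201/10⌋ = 15 → P.
Square (2°×1°, digits 0–9): lon ⌊18.96121/2⌋ = 9; lat ⌊3.18201/1⌋ = 3.
Subsquare (5′×2.5′, letters a–x): lon ⌊0.96121/0.0833333⌋ = 11 → l; lat ⌊0.18201/0.0416667⌋ = 4 → e.
Extended square (30″×15″, digits 0–9): lon ⌊0.04454/0.00833333⌋ = 5; lat ⌊0.01534/0.00416667⌋ = 3.

HP93le53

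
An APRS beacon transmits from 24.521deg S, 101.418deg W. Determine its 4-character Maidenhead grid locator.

Offset from 180°W / 90°S: lon 78.58°, lat 65.48°.
Field: lon ⌊78.58/20⌋ = 3 → D; lat ⌊65.48/10⌋ = 6 → G.
Square: lon ⌊18.58/2⌋ = 9; lat ⌊5.48/1⌋ = 5.

DG95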